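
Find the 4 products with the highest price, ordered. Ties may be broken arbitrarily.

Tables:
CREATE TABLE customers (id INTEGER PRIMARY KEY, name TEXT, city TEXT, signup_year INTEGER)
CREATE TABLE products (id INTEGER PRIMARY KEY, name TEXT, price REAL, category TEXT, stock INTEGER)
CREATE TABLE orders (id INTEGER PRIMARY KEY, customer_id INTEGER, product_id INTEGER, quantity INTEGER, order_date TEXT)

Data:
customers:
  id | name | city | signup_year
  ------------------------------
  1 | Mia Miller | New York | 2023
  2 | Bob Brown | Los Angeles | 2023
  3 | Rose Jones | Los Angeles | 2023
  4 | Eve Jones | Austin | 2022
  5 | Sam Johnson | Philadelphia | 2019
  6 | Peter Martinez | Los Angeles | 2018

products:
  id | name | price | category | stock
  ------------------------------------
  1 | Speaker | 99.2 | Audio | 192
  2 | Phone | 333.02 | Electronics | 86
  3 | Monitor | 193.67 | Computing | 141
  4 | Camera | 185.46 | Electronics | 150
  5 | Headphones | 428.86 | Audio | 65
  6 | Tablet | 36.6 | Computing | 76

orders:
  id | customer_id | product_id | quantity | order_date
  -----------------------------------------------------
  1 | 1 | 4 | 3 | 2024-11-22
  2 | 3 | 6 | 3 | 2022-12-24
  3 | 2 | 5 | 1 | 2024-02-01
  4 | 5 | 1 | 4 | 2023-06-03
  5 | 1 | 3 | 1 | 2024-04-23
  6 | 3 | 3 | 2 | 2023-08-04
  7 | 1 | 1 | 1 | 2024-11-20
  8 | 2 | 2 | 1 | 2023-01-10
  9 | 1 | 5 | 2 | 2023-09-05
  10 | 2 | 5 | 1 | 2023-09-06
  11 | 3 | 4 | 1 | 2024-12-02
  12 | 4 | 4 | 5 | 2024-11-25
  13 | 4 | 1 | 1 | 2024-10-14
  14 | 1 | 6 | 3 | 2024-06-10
SELECT name, price FROM products ORDER BY price DESC LIMIT 4

Execution result:
name | price
Headphones | 428.86
Phone | 333.02
Monitor | 193.67
Camera | 185.46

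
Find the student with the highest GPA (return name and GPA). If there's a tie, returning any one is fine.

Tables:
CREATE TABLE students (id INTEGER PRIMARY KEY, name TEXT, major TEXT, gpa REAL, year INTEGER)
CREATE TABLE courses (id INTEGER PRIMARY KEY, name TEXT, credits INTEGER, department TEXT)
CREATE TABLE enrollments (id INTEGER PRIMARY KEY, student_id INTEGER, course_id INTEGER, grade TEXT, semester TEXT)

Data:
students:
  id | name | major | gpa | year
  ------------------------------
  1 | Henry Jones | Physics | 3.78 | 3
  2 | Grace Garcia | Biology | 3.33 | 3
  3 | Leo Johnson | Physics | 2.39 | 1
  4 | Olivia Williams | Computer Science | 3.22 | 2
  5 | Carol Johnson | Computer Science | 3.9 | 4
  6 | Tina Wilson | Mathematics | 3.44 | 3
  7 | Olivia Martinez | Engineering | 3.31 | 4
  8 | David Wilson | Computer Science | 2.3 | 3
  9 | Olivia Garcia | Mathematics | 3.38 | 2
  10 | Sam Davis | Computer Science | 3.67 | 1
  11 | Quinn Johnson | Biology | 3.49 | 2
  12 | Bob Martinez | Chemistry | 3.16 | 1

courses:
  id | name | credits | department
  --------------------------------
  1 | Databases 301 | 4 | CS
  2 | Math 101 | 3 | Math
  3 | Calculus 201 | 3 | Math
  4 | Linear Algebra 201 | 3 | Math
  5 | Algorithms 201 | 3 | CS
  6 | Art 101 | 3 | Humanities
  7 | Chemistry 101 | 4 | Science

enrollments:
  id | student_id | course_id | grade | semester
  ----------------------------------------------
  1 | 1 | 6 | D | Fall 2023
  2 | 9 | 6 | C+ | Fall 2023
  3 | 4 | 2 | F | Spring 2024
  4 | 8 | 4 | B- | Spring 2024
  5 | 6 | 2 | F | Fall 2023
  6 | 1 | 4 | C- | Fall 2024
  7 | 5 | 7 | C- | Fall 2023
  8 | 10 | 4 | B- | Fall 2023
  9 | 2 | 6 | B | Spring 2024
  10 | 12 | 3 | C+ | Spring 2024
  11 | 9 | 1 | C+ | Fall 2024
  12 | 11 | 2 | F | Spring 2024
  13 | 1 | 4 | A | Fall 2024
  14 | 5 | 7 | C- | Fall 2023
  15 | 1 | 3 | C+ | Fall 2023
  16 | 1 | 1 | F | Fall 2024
SELECT name, gpa FROM students ORDER BY gpa DESC LIMIT 1

Execution result:
name | gpa
Carol Johnson | 3.90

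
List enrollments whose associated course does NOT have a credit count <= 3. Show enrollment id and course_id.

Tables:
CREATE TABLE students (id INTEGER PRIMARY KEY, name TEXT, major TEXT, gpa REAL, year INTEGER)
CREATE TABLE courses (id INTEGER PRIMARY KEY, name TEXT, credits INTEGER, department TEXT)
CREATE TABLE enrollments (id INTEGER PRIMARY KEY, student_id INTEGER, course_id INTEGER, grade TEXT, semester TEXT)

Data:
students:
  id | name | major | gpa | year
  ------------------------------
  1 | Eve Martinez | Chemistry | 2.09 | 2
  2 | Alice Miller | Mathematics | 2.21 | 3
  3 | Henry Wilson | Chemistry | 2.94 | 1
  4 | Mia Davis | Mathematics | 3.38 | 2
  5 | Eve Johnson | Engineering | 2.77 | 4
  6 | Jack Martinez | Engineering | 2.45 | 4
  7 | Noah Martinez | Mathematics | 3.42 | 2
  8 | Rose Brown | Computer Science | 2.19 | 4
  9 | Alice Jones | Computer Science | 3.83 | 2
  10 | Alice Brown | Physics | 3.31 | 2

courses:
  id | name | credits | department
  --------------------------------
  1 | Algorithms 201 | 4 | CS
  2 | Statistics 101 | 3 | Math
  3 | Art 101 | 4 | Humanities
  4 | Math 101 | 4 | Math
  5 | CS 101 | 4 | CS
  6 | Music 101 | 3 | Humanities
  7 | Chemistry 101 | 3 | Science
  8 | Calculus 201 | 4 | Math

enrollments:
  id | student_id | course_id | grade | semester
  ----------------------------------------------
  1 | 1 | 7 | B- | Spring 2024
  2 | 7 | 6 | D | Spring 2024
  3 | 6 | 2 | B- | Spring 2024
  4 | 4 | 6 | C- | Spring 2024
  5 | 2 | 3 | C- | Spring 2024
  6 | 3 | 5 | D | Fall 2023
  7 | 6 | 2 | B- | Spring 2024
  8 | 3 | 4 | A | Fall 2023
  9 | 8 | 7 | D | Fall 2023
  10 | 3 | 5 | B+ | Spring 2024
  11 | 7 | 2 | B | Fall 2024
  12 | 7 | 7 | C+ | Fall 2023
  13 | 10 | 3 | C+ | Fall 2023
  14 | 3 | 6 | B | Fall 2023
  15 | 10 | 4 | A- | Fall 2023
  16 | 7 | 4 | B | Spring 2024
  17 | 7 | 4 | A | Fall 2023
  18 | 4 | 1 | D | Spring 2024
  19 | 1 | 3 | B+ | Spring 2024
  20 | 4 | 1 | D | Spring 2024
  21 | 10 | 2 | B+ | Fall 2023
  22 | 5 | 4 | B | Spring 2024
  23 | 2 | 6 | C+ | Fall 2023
SELECT id, course_id FROM enrollments WHERE course_id NOT IN (SELECT id FROM courses WHERE credits <= 3)

Execution result:
id | course_id
5 | 3
6 | 5
8 | 4
10 | 5
13 | 3
15 | 4
16 | 4
17 | 4
18 | 1
19 | 3
20 | 1
22 | 4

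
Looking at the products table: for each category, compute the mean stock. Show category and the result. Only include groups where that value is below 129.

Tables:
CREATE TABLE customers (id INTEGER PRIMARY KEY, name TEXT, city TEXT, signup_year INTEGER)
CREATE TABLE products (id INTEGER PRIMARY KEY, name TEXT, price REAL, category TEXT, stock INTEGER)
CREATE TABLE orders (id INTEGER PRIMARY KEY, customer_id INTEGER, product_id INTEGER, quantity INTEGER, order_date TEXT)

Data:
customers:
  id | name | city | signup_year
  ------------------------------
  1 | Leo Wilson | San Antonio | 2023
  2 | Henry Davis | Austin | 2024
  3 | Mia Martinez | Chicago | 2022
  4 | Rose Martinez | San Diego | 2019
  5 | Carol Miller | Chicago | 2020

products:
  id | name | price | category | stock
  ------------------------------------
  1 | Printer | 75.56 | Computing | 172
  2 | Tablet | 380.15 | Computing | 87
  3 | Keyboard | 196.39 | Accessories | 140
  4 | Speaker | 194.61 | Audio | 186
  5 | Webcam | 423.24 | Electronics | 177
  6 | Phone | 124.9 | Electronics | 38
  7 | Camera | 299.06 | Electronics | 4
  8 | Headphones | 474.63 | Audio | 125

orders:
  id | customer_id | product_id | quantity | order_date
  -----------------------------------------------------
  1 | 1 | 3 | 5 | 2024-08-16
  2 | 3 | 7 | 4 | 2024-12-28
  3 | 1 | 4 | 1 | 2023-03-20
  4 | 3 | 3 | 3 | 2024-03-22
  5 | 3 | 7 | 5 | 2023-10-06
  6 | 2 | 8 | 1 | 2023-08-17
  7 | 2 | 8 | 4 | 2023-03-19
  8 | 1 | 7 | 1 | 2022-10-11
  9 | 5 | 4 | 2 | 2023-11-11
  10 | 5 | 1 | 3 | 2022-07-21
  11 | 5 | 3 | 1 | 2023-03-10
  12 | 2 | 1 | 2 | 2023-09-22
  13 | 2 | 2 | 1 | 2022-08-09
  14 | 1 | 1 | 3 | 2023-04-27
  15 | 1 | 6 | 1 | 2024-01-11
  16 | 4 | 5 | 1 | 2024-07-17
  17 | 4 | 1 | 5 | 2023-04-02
SELECT category, AVG(stock) AS avg_stock FROM products GROUP BY category HAVING AVG(stock) < 129

Execution result:
category | avg_stock
Electronics | 73.00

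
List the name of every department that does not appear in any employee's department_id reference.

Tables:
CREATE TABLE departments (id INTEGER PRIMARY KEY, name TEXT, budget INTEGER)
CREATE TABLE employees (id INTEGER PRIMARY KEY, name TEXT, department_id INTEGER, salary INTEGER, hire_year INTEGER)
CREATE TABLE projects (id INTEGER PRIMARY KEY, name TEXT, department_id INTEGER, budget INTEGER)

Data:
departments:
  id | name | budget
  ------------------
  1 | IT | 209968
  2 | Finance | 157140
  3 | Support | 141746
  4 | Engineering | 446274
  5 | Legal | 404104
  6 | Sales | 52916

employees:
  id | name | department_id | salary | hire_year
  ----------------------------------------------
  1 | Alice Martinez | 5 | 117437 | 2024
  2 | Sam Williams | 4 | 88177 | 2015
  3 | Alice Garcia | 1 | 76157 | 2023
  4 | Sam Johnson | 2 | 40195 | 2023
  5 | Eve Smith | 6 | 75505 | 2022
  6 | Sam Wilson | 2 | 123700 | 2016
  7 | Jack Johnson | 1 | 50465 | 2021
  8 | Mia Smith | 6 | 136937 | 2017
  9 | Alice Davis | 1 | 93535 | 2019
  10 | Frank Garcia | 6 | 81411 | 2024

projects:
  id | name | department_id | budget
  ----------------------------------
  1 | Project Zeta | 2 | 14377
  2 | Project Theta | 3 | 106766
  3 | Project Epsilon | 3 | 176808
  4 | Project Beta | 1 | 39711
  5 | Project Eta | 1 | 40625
SELECT p.name FROM departments p LEFT JOIN employees c ON c.department_id = p.id WHERE c.id IS NULL

Execution result:
Support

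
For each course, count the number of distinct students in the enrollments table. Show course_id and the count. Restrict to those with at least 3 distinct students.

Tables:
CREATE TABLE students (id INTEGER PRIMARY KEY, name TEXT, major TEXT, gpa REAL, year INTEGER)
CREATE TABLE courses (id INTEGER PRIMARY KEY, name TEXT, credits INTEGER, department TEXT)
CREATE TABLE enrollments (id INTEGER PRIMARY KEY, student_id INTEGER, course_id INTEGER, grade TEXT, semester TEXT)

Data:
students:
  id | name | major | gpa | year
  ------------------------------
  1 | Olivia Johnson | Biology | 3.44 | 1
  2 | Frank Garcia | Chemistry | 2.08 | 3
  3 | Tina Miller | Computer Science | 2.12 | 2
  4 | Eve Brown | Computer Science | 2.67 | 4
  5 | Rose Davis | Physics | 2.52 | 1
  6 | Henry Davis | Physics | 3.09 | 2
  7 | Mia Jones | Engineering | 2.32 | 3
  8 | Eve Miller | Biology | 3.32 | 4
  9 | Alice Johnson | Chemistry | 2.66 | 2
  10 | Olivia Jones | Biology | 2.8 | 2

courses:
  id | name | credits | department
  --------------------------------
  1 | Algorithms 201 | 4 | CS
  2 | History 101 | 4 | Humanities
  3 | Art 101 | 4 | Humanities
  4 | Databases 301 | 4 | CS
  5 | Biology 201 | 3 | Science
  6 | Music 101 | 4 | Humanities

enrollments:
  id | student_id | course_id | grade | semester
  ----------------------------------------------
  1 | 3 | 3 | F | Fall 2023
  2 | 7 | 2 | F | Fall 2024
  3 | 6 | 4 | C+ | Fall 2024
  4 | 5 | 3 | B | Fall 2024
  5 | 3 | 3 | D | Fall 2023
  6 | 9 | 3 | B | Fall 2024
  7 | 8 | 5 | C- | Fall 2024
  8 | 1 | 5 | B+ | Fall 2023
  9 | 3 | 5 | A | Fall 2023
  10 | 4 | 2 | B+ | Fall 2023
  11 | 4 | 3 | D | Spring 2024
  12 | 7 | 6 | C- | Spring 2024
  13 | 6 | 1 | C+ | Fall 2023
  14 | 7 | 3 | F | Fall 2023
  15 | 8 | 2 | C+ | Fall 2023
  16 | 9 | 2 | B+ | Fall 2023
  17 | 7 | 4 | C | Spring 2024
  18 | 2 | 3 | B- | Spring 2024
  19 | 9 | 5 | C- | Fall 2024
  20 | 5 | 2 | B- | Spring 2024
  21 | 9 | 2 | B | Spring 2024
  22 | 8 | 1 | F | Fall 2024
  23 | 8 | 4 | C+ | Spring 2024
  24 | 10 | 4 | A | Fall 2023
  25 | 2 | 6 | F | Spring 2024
SELECT course_id, COUNT(DISTINCT student_id) AS distinct_student_count FROM enrollments GROUP BY course_id HAVING COUNT(DISTINCT student_id) >= 3

Execution result:
course_id | distinct_student_count
2 | 5
3 | 6
4 | 4
5 | 4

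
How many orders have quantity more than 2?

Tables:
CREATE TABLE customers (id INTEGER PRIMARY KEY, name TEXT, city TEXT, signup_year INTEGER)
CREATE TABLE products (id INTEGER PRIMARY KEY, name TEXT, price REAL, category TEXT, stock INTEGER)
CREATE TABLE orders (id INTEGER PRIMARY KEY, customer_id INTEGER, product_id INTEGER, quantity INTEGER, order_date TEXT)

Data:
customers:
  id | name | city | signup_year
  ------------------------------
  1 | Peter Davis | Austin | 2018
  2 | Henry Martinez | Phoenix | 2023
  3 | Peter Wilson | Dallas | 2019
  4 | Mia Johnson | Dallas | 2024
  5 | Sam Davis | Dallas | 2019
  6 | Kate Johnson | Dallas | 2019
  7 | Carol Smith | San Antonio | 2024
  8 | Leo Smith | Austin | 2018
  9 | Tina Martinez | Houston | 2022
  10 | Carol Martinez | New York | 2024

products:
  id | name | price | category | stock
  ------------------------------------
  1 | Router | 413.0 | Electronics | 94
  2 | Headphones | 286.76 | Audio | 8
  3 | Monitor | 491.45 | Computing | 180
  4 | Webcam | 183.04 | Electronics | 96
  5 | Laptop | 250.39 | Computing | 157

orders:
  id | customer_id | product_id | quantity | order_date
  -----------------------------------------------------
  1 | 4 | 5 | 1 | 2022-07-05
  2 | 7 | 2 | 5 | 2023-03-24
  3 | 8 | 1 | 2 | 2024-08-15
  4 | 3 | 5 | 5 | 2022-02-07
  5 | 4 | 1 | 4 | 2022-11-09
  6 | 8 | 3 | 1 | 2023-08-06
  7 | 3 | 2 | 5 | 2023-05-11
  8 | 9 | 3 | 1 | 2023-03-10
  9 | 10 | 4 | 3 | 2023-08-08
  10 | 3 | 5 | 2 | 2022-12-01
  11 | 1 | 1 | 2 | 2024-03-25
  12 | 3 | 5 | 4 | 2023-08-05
SELECT COUNT(*) FROM orders WHERE quantity > 2

Execution result:
6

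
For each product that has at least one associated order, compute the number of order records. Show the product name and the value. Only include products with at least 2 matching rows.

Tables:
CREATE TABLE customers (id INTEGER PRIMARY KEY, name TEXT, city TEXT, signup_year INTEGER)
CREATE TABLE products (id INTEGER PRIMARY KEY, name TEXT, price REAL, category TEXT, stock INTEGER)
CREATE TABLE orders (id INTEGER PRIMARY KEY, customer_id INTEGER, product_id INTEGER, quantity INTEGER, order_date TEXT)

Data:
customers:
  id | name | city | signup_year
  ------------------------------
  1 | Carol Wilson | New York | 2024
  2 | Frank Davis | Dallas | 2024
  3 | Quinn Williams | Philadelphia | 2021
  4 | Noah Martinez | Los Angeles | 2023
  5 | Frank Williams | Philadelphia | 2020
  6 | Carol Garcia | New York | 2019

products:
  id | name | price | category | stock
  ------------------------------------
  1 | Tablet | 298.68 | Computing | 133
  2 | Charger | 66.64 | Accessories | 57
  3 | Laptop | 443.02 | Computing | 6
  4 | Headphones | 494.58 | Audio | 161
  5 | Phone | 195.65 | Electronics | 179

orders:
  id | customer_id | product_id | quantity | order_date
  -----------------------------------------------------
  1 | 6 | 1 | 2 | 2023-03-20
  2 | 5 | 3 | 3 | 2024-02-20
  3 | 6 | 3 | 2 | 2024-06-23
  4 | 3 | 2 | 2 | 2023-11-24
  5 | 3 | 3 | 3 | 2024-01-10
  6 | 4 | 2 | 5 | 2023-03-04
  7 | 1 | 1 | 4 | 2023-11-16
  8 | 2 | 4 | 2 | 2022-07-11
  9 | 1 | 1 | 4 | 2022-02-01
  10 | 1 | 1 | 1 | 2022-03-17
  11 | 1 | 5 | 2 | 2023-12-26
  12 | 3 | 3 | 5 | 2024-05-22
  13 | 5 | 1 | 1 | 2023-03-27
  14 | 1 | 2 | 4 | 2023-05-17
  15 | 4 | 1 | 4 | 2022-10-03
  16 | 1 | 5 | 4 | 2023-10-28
SELECT p.name, COUNT(*) AS n FROM orders c JOIN products p ON c.product_id = p.id GROUP BY p.id, p.name HAVING COUNT(*) >= 2

Execution result:
name | n
Tablet | 6
Charger | 3
Laptop | 4
Phone | 2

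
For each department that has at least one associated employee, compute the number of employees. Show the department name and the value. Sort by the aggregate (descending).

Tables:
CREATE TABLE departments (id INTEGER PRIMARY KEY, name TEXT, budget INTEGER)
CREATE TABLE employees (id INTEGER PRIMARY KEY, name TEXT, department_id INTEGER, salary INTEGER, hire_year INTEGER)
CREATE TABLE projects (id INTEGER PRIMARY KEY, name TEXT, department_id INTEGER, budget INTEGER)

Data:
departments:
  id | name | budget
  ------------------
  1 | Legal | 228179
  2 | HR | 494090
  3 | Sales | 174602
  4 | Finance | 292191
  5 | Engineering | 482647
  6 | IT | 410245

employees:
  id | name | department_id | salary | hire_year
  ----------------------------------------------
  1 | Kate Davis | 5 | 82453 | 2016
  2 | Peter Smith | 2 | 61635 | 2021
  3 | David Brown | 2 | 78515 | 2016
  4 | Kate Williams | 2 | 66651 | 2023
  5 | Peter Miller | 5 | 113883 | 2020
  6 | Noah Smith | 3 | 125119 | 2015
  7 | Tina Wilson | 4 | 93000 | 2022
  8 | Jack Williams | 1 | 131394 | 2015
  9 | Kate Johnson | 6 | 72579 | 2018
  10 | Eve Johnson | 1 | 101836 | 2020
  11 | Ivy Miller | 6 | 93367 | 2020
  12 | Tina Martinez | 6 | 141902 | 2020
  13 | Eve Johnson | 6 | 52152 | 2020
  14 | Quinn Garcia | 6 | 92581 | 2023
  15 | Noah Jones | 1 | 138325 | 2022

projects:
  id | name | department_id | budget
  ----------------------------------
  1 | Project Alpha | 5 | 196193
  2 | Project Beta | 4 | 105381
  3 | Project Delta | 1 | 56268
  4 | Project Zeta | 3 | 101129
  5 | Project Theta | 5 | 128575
SELECT p.name, COUNT(*) AS n FROM employees c JOIN departments p ON c.department_id = p.id GROUP BY p.id, p.name ORDER BY n DESC

Execution result:
name | n
IT | 5
Legal | 3
HR | 3
Engineering | 2
Sales | 1
Finance | 1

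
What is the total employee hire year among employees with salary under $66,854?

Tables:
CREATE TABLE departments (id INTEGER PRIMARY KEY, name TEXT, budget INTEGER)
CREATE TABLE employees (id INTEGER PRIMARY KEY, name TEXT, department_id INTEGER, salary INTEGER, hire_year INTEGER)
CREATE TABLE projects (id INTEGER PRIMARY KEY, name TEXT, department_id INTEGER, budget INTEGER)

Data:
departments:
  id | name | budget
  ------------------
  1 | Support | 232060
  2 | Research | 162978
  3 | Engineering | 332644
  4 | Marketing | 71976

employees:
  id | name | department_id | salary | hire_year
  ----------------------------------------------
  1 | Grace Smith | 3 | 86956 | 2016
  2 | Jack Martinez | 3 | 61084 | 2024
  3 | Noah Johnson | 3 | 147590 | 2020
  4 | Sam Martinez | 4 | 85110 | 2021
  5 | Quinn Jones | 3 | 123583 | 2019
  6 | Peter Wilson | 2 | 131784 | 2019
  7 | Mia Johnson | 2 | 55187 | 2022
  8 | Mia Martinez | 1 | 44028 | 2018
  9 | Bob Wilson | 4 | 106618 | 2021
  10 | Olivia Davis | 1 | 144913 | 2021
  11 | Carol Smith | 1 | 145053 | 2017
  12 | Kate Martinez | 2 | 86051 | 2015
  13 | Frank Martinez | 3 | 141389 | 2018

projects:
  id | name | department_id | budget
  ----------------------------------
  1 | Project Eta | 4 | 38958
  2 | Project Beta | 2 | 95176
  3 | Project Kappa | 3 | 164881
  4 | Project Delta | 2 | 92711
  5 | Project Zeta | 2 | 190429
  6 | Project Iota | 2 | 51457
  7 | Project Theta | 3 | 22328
SELECT SUM(hire_year) FROM employees WHERE salary < 66854

Execution result:
6064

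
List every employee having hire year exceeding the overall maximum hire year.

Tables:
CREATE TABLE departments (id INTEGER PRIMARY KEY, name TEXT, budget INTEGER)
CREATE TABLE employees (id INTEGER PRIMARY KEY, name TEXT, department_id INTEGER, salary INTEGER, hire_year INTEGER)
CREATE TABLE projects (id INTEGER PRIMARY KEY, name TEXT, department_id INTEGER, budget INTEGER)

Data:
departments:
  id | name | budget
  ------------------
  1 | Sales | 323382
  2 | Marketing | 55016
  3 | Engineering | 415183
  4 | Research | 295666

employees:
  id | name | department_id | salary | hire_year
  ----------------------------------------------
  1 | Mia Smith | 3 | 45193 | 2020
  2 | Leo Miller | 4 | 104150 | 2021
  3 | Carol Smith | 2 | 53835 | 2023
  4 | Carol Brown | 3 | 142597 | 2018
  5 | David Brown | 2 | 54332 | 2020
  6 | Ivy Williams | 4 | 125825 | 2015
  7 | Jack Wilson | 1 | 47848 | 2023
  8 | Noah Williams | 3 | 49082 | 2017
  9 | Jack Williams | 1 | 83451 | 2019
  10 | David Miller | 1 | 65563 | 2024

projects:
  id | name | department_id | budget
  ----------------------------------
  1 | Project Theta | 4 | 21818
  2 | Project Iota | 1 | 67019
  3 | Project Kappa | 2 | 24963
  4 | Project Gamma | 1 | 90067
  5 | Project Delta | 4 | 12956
SELECT name, hire_year FROM employees WHERE hire_year > (SELECT MAX(hire_year) FROM employees)

Execution result:
(no rows)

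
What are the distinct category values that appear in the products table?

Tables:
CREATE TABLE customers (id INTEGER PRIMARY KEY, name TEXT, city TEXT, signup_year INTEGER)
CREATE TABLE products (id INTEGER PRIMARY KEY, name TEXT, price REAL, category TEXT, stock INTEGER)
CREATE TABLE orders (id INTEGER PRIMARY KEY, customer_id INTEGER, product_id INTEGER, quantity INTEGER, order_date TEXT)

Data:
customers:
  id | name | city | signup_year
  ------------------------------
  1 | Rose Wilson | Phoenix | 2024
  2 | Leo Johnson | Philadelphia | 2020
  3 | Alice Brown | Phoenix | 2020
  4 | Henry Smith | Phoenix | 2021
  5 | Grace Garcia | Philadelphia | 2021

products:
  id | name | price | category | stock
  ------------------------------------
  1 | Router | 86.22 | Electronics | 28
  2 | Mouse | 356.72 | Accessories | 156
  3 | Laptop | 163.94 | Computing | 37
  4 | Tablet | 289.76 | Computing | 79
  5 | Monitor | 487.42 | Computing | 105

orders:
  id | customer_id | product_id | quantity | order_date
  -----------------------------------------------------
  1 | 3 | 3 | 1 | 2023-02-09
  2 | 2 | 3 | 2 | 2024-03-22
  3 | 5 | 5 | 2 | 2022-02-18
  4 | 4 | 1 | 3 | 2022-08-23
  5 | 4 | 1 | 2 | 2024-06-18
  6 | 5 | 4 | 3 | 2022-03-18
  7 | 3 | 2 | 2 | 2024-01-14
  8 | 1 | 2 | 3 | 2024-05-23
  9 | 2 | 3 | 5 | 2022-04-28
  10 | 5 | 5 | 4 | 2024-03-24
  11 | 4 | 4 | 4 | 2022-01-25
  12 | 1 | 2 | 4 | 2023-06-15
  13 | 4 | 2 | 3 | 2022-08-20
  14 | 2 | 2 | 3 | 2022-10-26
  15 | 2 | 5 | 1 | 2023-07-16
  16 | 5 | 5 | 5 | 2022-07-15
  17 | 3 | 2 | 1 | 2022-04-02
SELECT DISTINCT category FROM products

Execution result:
category
Electronics
Accessories
Computing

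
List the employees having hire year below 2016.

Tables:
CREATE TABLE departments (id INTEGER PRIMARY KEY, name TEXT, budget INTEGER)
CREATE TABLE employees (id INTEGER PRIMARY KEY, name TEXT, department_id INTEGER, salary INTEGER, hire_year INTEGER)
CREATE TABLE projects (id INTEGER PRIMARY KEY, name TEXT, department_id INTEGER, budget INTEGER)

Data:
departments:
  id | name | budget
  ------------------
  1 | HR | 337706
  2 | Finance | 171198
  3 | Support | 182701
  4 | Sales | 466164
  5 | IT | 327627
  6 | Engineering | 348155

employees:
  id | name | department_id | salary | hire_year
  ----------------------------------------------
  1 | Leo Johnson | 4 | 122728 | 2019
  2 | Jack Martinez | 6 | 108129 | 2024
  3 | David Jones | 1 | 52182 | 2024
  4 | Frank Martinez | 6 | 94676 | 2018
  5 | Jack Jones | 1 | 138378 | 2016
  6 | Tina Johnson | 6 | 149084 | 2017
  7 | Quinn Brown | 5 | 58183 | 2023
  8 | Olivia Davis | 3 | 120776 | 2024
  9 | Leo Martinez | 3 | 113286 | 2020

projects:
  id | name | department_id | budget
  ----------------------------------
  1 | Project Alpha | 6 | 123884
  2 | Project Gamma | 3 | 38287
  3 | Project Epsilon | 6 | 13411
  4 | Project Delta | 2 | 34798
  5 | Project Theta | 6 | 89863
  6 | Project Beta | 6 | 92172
SELECT name, hire_year FROM employees WHERE hire_year < 2016

Execution result:
(no rows)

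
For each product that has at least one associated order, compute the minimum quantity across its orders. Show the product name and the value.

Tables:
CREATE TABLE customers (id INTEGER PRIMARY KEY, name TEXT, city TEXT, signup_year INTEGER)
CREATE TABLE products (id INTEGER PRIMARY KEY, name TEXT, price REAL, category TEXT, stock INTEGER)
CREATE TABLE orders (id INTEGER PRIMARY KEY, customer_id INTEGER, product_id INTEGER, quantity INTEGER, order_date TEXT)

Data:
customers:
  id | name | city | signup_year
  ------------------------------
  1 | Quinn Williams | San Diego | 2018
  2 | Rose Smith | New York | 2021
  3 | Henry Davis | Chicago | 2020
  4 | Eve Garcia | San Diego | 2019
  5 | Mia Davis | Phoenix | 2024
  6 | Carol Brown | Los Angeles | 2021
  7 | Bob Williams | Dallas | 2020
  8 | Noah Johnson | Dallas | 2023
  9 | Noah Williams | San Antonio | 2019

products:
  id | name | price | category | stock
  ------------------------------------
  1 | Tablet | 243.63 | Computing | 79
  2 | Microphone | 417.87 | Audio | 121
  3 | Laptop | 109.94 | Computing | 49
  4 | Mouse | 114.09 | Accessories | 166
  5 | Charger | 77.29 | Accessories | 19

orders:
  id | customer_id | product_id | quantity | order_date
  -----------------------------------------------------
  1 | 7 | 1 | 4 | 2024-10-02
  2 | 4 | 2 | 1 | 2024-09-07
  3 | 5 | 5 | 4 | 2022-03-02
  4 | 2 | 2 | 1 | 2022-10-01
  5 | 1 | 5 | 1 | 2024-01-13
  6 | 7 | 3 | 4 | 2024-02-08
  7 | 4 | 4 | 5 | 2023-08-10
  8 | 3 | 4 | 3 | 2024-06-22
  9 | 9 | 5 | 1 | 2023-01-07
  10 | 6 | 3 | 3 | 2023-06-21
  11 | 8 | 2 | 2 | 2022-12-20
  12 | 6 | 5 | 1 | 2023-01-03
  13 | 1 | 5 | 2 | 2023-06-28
SELECT p.name, MIN(c.quantity) AS min_quantity FROM orders c JOIN products p ON c.product_id = p.id GROUP BY p.id, p.name

Execution result:
name | min_quantity
Tablet | 4
Microphone | 1
Laptop | 3
Mouse | 3
Charger | 1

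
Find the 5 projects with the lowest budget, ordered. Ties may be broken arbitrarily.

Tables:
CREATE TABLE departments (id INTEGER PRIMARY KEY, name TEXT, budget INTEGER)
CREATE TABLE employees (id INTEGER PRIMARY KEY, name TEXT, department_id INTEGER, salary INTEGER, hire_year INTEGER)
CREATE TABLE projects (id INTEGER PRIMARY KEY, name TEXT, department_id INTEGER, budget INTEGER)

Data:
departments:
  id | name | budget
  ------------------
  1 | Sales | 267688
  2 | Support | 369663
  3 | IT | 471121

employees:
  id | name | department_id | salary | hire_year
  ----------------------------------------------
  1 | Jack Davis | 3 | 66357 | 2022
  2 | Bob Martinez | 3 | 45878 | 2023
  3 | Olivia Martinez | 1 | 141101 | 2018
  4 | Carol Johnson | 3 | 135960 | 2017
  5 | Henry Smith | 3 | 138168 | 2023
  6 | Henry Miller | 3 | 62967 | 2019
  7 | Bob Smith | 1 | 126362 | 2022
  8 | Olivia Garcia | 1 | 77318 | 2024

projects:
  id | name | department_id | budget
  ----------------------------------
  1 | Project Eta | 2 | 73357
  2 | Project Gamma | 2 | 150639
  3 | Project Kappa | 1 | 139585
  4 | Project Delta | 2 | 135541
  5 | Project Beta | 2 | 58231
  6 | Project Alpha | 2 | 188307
SELECT name, budget FROM projects ORDER BY budget ASC LIMIT 5

Execution result:
name | budget
Project Beta | 58231
Project Eta | 73357
Project Delta | 135541
Project Kappa | 139585
Project Gamma | 150639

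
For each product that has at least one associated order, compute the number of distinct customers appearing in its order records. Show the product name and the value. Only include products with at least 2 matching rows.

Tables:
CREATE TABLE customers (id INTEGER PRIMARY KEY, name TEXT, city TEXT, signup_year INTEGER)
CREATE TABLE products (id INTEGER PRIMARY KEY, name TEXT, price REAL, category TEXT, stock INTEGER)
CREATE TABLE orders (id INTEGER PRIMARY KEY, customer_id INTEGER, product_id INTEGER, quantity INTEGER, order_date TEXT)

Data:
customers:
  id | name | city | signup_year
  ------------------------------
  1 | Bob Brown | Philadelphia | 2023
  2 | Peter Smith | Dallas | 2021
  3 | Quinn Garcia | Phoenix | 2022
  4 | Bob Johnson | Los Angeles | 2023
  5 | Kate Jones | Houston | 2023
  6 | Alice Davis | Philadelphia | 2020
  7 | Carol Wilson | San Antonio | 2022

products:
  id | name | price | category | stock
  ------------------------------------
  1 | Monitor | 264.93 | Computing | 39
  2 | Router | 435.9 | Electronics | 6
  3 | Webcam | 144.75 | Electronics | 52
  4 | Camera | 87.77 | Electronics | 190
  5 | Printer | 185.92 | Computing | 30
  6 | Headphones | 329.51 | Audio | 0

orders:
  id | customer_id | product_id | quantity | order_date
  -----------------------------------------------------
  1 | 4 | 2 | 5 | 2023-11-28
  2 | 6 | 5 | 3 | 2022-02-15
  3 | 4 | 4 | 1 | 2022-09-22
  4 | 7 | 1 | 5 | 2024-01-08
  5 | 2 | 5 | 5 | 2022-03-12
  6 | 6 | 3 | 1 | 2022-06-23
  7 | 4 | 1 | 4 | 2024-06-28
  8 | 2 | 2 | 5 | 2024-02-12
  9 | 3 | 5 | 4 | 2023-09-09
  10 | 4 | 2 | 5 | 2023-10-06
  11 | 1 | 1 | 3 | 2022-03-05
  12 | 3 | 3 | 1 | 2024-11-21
SELECT p.name, COUNT(DISTINCT c.customer_id) AS distinct_customer_count FROM orders c JOIN products p ON c.product_id = p.id GROUP BY p.id, p.name HAVING COUNT(*) >= 2

Execution result:
name | distinct_customer_count
Monitor | 3
Router | 2
Webcam | 2
Printer | 3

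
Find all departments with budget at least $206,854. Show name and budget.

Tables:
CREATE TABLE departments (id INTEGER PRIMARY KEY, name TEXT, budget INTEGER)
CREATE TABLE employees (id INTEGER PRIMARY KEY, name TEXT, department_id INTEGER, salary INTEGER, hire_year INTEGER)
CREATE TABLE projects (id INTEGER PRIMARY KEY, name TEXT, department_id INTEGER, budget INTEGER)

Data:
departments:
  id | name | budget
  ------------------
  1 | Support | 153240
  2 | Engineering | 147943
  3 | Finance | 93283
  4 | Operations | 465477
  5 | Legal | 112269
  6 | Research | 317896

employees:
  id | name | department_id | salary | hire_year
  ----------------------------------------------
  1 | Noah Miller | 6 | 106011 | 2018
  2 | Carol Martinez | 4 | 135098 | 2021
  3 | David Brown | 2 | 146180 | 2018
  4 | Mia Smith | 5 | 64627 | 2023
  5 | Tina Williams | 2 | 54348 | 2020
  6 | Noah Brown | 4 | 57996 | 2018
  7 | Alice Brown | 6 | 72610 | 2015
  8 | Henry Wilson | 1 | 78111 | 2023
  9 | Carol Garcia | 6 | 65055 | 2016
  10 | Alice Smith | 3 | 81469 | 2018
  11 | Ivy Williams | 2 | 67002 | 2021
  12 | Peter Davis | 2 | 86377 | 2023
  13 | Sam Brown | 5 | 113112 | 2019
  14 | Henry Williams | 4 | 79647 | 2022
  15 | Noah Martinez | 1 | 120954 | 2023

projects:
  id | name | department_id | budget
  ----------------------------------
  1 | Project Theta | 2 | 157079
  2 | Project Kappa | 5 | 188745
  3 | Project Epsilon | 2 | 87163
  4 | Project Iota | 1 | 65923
SELECT name, budget FROM departments WHERE budget >= 206854

Execution result:
name | budget
Operations | 465477
Research | 317896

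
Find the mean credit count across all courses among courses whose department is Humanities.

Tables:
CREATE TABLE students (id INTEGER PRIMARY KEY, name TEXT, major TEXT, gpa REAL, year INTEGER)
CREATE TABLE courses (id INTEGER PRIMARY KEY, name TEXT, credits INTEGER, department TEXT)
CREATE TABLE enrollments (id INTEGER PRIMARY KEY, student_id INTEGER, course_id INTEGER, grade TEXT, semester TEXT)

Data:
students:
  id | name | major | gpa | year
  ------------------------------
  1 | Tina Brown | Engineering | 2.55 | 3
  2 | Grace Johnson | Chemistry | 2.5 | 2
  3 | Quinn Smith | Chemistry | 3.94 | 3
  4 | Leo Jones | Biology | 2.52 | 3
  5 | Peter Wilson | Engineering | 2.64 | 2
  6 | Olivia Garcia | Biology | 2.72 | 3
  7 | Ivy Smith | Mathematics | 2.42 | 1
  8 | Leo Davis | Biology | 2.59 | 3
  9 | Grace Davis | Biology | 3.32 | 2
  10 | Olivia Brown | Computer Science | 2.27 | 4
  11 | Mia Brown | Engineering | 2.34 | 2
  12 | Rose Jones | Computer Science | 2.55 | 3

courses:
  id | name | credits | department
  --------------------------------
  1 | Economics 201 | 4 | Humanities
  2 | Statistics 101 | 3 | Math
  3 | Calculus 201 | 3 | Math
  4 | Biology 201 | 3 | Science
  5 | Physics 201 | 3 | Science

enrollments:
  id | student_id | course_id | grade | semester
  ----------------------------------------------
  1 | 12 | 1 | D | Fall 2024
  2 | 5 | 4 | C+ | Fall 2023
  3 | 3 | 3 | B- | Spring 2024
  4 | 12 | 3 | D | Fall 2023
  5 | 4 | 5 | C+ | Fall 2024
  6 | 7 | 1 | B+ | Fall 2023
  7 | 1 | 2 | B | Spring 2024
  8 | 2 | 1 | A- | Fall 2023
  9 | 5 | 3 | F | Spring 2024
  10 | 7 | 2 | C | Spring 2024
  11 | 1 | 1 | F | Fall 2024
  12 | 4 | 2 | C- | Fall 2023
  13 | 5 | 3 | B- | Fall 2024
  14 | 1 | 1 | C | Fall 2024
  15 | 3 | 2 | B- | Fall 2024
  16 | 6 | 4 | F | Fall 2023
SELECT AVG(credits) FROM courses WHERE department = 'Humanities'

Execution result:
4.00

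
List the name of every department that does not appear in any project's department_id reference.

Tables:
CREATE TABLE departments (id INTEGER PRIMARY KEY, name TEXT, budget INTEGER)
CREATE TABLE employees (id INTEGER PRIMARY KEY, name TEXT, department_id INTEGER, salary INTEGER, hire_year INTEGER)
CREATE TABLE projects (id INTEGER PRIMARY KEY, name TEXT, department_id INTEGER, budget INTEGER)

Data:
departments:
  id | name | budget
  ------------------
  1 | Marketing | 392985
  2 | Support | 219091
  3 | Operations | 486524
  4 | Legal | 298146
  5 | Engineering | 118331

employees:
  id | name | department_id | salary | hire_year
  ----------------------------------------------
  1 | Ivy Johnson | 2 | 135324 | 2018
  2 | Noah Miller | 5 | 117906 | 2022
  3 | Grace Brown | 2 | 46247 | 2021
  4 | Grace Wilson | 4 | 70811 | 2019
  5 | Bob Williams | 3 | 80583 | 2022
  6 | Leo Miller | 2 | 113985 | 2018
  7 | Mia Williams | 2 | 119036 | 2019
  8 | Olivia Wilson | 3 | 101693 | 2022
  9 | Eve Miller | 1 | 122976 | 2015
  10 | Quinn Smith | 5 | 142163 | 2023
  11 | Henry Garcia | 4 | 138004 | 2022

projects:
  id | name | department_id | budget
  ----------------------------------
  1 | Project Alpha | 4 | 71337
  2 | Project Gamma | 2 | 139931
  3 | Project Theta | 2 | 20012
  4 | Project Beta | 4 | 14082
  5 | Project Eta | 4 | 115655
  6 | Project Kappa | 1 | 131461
SELECT p.name FROM departments p LEFT JOIN projects c ON c.department_id = p.id WHERE c.id IS NULL

Execution result:
name
Operations
Engineering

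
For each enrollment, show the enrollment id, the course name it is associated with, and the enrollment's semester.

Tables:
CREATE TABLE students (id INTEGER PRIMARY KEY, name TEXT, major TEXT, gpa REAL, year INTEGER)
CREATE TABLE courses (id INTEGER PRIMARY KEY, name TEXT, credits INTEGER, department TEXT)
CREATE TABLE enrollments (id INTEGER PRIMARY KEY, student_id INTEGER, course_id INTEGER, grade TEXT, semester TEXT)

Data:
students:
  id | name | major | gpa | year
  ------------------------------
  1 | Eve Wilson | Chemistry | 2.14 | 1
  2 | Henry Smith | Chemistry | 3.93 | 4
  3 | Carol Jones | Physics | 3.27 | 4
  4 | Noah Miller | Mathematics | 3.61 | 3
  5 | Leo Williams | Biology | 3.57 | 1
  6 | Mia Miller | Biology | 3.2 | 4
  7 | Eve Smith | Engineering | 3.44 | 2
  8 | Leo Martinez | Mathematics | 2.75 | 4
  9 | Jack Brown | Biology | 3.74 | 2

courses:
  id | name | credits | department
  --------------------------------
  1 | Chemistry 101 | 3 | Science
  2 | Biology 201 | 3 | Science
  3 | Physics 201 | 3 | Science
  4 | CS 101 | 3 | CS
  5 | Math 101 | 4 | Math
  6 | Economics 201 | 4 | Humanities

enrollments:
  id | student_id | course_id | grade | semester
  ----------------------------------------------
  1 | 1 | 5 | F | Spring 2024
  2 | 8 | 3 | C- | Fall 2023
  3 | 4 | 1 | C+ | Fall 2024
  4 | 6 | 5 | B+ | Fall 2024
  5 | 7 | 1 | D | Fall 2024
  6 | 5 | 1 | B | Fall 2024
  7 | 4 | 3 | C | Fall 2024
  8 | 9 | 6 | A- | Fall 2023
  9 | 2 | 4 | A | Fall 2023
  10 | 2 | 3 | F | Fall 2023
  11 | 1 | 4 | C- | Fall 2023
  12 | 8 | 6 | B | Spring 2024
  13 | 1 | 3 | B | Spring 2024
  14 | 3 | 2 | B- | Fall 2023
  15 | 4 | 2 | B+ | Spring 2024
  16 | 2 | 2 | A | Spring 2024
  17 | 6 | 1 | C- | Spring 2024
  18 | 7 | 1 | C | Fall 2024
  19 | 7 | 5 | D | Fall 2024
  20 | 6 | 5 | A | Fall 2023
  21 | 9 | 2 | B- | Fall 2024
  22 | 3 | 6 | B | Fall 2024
SELECT c.id, p.name AS course, c.semester FROM enrollments c JOIN courses p ON c.course_id = p.id

Execution result:
id | course | semester
1 | Math 101 | Spring 2024
2 | Physics 201 | Fall 2023
3 | Chemistry 101 | Fall 2024
4 | Math 101 | Fall 2024
5 | Chemistry 101 | Fall 2024
6 | Chemistry 101 | Fall 2024
7 | Physics 201 | Fall 2024
8 | Economics 201 | Fall 2023
9 | CS 101 | Fall 2023
10 | Physics 201 | Fall 2023
11 | CS 101 | Fall 2023
12 | Economics 201 | Spring 2024
13 | Physics 201 | Spring 2024
14 | Biology 201 | Fall 2023
15 | Biology 201 | Spring 2024
16 | Biology 201 | Spring 2024
17 | Chemistry 101 | Spring 2024
18 | Chemistry 101 | Fall 2024
19 | Math 101 | Fall 2024
20 | Math 101 | Fall 2023
21 | Biology 201 | Fall 2024
22 | Economics 201 | Fall 2024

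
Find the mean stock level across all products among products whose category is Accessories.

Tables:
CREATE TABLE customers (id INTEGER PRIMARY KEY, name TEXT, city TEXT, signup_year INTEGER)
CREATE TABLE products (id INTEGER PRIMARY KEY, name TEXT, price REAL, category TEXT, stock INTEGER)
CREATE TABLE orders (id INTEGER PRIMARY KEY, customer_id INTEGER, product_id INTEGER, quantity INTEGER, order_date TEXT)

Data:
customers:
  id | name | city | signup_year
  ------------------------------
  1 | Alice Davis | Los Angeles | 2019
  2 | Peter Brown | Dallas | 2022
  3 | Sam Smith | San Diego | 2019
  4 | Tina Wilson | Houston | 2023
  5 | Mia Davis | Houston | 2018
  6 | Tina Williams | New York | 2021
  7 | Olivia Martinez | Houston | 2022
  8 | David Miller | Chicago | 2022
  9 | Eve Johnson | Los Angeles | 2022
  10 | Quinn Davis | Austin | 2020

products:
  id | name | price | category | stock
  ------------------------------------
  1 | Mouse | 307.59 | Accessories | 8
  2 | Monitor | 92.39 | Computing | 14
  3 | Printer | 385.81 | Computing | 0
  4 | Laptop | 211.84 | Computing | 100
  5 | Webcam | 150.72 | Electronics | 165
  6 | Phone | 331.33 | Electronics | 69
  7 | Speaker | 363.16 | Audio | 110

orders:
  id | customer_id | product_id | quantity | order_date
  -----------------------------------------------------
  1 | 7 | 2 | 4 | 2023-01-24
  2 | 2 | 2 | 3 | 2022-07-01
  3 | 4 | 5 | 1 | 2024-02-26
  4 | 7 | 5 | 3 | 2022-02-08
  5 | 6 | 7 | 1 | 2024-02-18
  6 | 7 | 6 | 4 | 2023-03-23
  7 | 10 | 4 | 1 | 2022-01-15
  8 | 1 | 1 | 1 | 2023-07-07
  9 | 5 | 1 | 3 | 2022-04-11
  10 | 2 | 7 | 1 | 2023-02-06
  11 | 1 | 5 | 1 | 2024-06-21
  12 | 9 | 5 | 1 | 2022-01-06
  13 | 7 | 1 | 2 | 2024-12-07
SELECT AVG(stock) FROM products WHERE category = 'Accessories'

Execution result:
8.00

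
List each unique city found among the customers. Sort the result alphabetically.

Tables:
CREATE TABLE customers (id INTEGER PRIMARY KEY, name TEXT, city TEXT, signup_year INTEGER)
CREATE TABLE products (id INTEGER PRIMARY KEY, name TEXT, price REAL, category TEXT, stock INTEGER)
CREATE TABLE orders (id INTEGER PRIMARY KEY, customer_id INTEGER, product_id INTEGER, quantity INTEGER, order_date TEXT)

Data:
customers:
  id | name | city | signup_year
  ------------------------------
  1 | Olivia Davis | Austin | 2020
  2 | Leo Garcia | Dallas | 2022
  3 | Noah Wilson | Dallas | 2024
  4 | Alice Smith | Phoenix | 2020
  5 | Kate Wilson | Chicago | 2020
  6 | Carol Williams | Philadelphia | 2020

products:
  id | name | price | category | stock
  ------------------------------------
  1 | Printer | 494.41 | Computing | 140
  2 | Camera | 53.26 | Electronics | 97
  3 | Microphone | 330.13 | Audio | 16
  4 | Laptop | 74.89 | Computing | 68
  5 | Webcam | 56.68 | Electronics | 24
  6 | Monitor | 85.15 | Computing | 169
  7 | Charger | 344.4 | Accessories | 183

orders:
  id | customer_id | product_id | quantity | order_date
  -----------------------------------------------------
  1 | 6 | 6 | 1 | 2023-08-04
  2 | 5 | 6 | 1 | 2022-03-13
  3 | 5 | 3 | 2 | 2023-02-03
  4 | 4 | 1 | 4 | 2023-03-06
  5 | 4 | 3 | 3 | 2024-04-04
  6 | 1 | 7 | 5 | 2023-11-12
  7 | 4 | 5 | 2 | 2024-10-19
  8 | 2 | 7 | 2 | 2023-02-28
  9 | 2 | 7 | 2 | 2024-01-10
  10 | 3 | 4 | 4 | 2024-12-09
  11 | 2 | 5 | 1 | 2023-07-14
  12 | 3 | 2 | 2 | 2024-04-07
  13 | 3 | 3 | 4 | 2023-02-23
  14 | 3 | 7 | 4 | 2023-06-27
SELECT DISTINCT city FROM customers ORDER BY city

Execution result:
city
Austin
Chicago
Dallas
Philadelphia
Phoenix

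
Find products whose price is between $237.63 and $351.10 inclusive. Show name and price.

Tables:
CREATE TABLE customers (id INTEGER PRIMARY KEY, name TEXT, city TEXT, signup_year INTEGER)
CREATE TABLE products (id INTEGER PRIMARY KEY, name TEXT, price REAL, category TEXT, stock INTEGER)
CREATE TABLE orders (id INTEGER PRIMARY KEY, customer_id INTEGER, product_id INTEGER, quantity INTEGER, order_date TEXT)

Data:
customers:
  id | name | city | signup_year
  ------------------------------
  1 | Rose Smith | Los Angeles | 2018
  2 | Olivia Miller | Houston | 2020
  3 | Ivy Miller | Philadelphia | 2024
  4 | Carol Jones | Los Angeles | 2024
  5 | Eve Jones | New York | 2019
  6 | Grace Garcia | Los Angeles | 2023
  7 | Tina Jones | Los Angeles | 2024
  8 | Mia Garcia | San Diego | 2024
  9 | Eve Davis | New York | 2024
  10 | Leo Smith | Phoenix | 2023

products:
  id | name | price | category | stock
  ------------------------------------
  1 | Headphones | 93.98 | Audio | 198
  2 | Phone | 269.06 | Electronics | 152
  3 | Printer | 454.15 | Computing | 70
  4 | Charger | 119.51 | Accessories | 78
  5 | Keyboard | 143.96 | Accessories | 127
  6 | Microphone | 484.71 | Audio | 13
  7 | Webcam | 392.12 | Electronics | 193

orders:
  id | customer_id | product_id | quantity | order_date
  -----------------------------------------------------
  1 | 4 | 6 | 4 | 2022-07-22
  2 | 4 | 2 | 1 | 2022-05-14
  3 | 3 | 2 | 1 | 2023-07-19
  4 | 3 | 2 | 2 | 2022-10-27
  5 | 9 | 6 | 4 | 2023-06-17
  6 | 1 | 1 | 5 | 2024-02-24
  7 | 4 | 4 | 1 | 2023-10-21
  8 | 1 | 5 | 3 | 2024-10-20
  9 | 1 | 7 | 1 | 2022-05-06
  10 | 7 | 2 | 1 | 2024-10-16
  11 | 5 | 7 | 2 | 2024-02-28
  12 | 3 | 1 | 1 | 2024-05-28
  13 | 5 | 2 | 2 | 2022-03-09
SELECT name, price FROM products WHERE price BETWEEN 237.63 AND 351.1

Execution result:
name | price
Phone | 269.06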